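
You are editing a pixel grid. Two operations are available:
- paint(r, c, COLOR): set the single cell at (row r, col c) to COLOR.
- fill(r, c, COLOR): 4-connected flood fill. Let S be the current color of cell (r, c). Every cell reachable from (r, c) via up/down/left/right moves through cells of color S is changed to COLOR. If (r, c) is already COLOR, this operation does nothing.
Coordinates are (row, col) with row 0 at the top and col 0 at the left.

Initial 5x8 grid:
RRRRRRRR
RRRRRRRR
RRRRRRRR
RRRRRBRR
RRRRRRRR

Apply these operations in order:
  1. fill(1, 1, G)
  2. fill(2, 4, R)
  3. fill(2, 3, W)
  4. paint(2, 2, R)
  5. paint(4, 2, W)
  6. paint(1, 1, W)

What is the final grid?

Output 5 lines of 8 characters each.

After op 1 fill(1,1,G) [39 cells changed]:
GGGGGGGG
GGGGGGGG
GGGGGGGG
GGGGGBGG
GGGGGGGG
After op 2 fill(2,4,R) [39 cells changed]:
RRRRRRRR
RRRRRRRR
RRRRRRRR
RRRRRBRR
RRRRRRRR
After op 3 fill(2,3,W) [39 cells changed]:
WWWWWWWW
WWWWWWWW
WWWWWWWW
WWWWWBWW
WWWWWWWW
After op 4 paint(2,2,R):
WWWWWWWW
WWWWWWWW
WWRWWWWW
WWWWWBWW
WWWWWWWW
After op 5 paint(4,2,W):
WWWWWWWW
WWWWWWWW
WWRWWWWW
WWWWWBWW
WWWWWWWW
After op 6 paint(1,1,W):
WWWWWWWW
WWWWWWWW
WWRWWWWW
WWWWWBWW
WWWWWWWW

Answer: WWWWWWWW
WWWWWWWW
WWRWWWWW
WWWWWBWW
WWWWWWWW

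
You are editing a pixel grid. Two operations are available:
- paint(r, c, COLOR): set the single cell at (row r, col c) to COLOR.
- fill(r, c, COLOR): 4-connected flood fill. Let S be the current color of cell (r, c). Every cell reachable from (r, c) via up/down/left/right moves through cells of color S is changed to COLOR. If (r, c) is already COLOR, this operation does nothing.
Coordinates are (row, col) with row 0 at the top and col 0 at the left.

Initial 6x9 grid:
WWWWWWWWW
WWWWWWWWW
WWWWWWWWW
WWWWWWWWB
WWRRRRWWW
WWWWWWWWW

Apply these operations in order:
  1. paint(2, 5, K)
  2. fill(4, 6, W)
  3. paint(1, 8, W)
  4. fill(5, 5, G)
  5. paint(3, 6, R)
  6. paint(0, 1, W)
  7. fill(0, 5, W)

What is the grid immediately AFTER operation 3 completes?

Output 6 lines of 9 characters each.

After op 1 paint(2,5,K):
WWWWWWWWW
WWWWWWWWW
WWWWWKWWW
WWWWWWWWB
WWRRRRWWW
WWWWWWWWW
After op 2 fill(4,6,W) [0 cells changed]:
WWWWWWWWW
WWWWWWWWW
WWWWWKWWW
WWWWWWWWB
WWRRRRWWW
WWWWWWWWW
After op 3 paint(1,8,W):
WWWWWWWWW
WWWWWWWWW
WWWWWKWWW
WWWWWWWWB
WWRRRRWWW
WWWWWWWWW

Answer: WWWWWWWWW
WWWWWWWWW
WWWWWKWWW
WWWWWWWWB
WWRRRRWWW
WWWWWWWWW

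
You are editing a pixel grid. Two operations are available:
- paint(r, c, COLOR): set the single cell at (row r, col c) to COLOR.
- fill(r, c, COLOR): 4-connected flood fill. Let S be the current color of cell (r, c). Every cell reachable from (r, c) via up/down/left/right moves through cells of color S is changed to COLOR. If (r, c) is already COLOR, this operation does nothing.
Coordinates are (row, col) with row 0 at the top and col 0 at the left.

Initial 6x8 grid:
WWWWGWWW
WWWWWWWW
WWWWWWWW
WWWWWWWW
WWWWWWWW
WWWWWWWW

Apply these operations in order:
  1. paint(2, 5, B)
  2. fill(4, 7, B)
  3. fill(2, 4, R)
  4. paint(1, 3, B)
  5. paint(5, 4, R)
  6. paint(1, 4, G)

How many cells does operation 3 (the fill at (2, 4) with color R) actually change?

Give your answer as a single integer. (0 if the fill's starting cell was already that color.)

After op 1 paint(2,5,B):
WWWWGWWW
WWWWWWWW
WWWWWBWW
WWWWWWWW
WWWWWWWW
WWWWWWWW
After op 2 fill(4,7,B) [46 cells changed]:
BBBBGBBB
BBBBBBBB
BBBBBBBB
BBBBBBBB
BBBBBBBB
BBBBBBBB
After op 3 fill(2,4,R) [47 cells changed]:
RRRRGRRR
RRRRRRRR
RRRRRRRR
RRRRRRRR
RRRRRRRR
RRRRRRRR

Answer: 47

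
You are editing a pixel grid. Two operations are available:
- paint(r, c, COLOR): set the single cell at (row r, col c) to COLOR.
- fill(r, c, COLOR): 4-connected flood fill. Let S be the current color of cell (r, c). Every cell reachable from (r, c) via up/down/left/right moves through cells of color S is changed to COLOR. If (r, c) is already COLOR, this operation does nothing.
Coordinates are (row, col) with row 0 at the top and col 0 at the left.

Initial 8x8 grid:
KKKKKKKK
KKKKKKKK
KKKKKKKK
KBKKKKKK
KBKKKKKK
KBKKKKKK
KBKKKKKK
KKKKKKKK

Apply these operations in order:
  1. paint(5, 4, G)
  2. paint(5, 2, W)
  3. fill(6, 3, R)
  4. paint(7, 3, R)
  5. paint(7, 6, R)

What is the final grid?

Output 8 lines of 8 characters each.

Answer: RRRRRRRR
RRRRRRRR
RRRRRRRR
RBRRRRRR
RBRRRRRR
RBWRGRRR
RBRRRRRR
RRRRRRRR

Derivation:
After op 1 paint(5,4,G):
KKKKKKKK
KKKKKKKK
KKKKKKKK
KBKKKKKK
KBKKKKKK
KBKKGKKK
KBKKKKKK
KKKKKKKK
After op 2 paint(5,2,W):
KKKKKKKK
KKKKKKKK
KKKKKKKK
KBKKKKKK
KBKKKKKK
KBWKGKKK
KBKKKKKK
KKKKKKKK
After op 3 fill(6,3,R) [58 cells changed]:
RRRRRRRR
RRRRRRRR
RRRRRRRR
RBRRRRRR
RBRRRRRR
RBWRGRRR
RBRRRRRR
RRRRRRRR
After op 4 paint(7,3,R):
RRRRRRRR
RRRRRRRR
RRRRRRRR
RBRRRRRR
RBRRRRRR
RBWRGRRR
RBRRRRRR
RRRRRRRR
After op 5 paint(7,6,R):
RRRRRRRR
RRRRRRRR
RRRRRRRR
RBRRRRRR
RBRRRRRR
RBWRGRRR
RBRRRRRR
RRRRRRRR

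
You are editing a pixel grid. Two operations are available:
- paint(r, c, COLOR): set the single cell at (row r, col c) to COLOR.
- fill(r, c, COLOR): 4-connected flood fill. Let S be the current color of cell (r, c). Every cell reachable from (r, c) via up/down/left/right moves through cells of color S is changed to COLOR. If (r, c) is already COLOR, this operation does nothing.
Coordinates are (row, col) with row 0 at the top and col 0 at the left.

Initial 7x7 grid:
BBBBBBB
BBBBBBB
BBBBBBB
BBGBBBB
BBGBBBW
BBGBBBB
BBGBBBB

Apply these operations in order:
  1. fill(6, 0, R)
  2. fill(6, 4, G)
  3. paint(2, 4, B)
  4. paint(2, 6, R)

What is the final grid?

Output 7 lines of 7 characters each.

Answer: GGGGGGG
GGGGGGG
GGGGBGR
GGGGGGG
GGGGGGW
GGGGGGG
GGGGGGG

Derivation:
After op 1 fill(6,0,R) [44 cells changed]:
RRRRRRR
RRRRRRR
RRRRRRR
RRGRRRR
RRGRRRW
RRGRRRR
RRGRRRR
After op 2 fill(6,4,G) [44 cells changed]:
GGGGGGG
GGGGGGG
GGGGGGG
GGGGGGG
GGGGGGW
GGGGGGG
GGGGGGG
After op 3 paint(2,4,B):
GGGGGGG
GGGGGGG
GGGGBGG
GGGGGGG
GGGGGGW
GGGGGGG
GGGGGGG
After op 4 paint(2,6,R):
GGGGGGG
GGGGGGG
GGGGBGR
GGGGGGG
GGGGGGW
GGGGGGG
GGGGGGG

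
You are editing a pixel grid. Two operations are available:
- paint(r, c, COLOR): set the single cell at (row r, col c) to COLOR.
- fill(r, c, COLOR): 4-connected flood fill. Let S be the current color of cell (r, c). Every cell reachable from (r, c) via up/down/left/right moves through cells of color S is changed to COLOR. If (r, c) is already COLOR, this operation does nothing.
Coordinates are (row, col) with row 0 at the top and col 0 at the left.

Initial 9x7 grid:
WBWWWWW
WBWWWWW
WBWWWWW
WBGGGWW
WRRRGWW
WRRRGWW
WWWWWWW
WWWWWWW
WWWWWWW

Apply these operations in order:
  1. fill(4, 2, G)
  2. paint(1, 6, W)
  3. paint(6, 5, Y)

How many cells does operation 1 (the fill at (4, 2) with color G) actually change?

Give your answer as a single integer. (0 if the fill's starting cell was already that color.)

Answer: 6

Derivation:
After op 1 fill(4,2,G) [6 cells changed]:
WBWWWWW
WBWWWWW
WBWWWWW
WBGGGWW
WGGGGWW
WGGGGWW
WWWWWWW
WWWWWWW
WWWWWWW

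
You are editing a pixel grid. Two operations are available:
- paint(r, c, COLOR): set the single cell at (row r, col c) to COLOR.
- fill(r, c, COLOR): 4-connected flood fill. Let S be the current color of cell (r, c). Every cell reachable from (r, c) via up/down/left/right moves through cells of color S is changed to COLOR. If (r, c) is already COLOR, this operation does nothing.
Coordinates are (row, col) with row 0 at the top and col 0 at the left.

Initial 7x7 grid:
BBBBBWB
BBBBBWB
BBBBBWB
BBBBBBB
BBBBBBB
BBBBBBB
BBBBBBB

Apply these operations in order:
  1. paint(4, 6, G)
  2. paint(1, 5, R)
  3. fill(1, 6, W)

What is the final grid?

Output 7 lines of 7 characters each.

After op 1 paint(4,6,G):
BBBBBWB
BBBBBWB
BBBBBWB
BBBBBBB
BBBBBBG
BBBBBBB
BBBBBBB
After op 2 paint(1,5,R):
BBBBBWB
BBBBBRB
BBBBBWB
BBBBBBB
BBBBBBG
BBBBBBB
BBBBBBB
After op 3 fill(1,6,W) [45 cells changed]:
WWWWWWW
WWWWWRW
WWWWWWW
WWWWWWW
WWWWWWG
WWWWWWW
WWWWWWW

Answer: WWWWWWW
WWWWWRW
WWWWWWW
WWWWWWW
WWWWWWG
WWWWWWW
WWWWWWW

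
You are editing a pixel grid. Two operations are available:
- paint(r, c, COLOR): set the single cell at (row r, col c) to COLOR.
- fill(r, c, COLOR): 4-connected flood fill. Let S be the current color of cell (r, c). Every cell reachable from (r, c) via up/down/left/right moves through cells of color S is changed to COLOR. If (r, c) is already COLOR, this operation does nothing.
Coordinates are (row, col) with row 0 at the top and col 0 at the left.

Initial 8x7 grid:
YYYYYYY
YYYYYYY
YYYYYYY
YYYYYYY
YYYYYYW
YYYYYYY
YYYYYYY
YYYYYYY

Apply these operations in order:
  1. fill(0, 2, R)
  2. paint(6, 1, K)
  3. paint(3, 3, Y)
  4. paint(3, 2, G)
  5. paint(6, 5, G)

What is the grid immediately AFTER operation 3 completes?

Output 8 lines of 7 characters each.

Answer: RRRRRRR
RRRRRRR
RRRRRRR
RRRYRRR
RRRRRRW
RRRRRRR
RKRRRRR
RRRRRRR

Derivation:
After op 1 fill(0,2,R) [55 cells changed]:
RRRRRRR
RRRRRRR
RRRRRRR
RRRRRRR
RRRRRRW
RRRRRRR
RRRRRRR
RRRRRRR
After op 2 paint(6,1,K):
RRRRRRR
RRRRRRR
RRRRRRR
RRRRRRR
RRRRRRW
RRRRRRR
RKRRRRR
RRRRRRR
After op 3 paint(3,3,Y):
RRRRRRR
RRRRRRR
RRRRRRR
RRRYRRR
RRRRRRW
RRRRRRR
RKRRRRR
RRRRRRR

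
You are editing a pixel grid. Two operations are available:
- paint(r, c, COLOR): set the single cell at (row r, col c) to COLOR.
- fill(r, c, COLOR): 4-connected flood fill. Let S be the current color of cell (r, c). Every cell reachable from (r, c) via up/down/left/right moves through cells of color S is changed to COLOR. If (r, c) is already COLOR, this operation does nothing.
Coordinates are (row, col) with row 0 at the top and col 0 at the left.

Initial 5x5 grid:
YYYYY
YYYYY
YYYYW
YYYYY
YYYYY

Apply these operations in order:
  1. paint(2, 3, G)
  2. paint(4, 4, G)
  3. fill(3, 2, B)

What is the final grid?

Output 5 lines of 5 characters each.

After op 1 paint(2,3,G):
YYYYY
YYYYY
YYYGW
YYYYY
YYYYY
After op 2 paint(4,4,G):
YYYYY
YYYYY
YYYGW
YYYYY
YYYYG
After op 3 fill(3,2,B) [22 cells changed]:
BBBBB
BBBBB
BBBGW
BBBBB
BBBBG

Answer: BBBBB
BBBBB
BBBGW
BBBBB
BBBBG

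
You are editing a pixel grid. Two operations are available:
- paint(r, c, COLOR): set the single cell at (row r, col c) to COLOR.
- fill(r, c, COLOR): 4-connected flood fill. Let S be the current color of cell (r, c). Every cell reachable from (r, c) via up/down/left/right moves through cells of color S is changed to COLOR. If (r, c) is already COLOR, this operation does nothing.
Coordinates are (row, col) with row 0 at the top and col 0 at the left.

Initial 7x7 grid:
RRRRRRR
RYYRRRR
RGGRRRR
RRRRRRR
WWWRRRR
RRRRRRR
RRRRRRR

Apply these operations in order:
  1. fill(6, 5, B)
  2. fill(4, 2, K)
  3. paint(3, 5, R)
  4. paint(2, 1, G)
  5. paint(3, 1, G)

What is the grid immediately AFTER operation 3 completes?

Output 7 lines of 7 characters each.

Answer: BBBBBBB
BYYBBBB
BGGBBBB
BBBBBRB
KKKBBBB
BBBBBBB
BBBBBBB

Derivation:
After op 1 fill(6,5,B) [42 cells changed]:
BBBBBBB
BYYBBBB
BGGBBBB
BBBBBBB
WWWBBBB
BBBBBBB
BBBBBBB
After op 2 fill(4,2,K) [3 cells changed]:
BBBBBBB
BYYBBBB
BGGBBBB
BBBBBBB
KKKBBBB
BBBBBBB
BBBBBBB
After op 3 paint(3,5,R):
BBBBBBB
BYYBBBB
BGGBBBB
BBBBBRB
KKKBBBB
BBBBBBB
BBBBBBB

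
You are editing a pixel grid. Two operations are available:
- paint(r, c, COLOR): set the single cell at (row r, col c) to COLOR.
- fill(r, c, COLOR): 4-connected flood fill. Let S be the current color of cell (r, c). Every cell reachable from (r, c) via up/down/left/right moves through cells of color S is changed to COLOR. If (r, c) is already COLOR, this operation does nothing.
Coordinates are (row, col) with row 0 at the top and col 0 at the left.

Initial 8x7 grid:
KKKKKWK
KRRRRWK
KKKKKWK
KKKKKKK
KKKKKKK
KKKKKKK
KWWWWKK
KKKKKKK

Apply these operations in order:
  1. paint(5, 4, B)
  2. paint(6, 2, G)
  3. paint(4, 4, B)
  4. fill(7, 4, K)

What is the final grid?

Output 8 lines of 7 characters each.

After op 1 paint(5,4,B):
KKKKKWK
KRRRRWK
KKKKKWK
KKKKKKK
KKKKKKK
KKKKBKK
KWWWWKK
KKKKKKK
After op 2 paint(6,2,G):
KKKKKWK
KRRRRWK
KKKKKWK
KKKKKKK
KKKKKKK
KKKKBKK
KWGWWKK
KKKKKKK
After op 3 paint(4,4,B):
KKKKKWK
KRRRRWK
KKKKKWK
KKKKKKK
KKKKBKK
KKKKBKK
KWGWWKK
KKKKKKK
After op 4 fill(7,4,K) [0 cells changed]:
KKKKKWK
KRRRRWK
KKKKKWK
KKKKKKK
KKKKBKK
KKKKBKK
KWGWWKK
KKKKKKK

Answer: KKKKKWK
KRRRRWK
KKKKKWK
KKKKKKK
KKKKBKK
KKKKBKK
KWGWWKK
KKKKKKK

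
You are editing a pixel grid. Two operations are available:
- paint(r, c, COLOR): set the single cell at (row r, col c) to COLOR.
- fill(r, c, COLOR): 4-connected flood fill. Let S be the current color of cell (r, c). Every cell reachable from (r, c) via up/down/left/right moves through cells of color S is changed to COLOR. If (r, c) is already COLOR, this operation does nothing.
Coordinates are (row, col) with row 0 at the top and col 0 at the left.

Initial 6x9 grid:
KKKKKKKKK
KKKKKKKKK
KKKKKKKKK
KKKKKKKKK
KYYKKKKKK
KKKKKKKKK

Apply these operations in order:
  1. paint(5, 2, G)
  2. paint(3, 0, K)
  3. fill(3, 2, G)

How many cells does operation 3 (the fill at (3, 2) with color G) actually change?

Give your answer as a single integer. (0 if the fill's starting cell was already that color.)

Answer: 51

Derivation:
After op 1 paint(5,2,G):
KKKKKKKKK
KKKKKKKKK
KKKKKKKKK
KKKKKKKKK
KYYKKKKKK
KKGKKKKKK
After op 2 paint(3,0,K):
KKKKKKKKK
KKKKKKKKK
KKKKKKKKK
KKKKKKKKK
KYYKKKKKK
KKGKKKKKK
After op 3 fill(3,2,G) [51 cells changed]:
GGGGGGGGG
GGGGGGGGG
GGGGGGGGG
GGGGGGGGG
GYYGGGGGG
GGGGGGGGG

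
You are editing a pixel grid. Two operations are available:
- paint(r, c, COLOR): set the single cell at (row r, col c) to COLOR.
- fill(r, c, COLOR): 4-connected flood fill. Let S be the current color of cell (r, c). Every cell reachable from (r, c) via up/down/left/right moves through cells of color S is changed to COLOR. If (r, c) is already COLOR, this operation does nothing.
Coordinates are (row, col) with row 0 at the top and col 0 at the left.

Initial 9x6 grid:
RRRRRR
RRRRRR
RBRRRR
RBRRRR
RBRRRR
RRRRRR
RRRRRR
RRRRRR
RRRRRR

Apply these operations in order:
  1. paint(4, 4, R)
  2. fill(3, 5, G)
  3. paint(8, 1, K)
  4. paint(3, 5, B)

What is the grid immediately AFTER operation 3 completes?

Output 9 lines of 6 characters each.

After op 1 paint(4,4,R):
RRRRRR
RRRRRR
RBRRRR
RBRRRR
RBRRRR
RRRRRR
RRRRRR
RRRRRR
RRRRRR
After op 2 fill(3,5,G) [51 cells changed]:
GGGGGG
GGGGGG
GBGGGG
GBGGGG
GBGGGG
GGGGGG
GGGGGG
GGGGGG
GGGGGG
After op 3 paint(8,1,K):
GGGGGG
GGGGGG
GBGGGG
GBGGGG
GBGGGG
GGGGGG
GGGGGG
GGGGGG
GKGGGG

Answer: GGGGGG
GGGGGG
GBGGGG
GBGGGG
GBGGGG
GGGGGG
GGGGGG
GGGGGG
GKGGGG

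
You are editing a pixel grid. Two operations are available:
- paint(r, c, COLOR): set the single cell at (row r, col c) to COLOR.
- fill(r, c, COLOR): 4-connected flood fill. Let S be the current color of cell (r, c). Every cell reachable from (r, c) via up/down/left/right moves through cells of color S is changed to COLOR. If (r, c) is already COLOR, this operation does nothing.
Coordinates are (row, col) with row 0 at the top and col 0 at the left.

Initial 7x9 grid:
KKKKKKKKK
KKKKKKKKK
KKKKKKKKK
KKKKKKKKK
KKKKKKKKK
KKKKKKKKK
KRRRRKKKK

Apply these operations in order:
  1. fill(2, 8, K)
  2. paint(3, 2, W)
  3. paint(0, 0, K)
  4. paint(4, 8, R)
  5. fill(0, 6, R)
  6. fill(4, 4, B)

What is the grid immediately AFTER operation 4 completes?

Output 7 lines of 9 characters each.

Answer: KKKKKKKKK
KKKKKKKKK
KKKKKKKKK
KKWKKKKKK
KKKKKKKKR
KKKKKKKKK
KRRRRKKKK

Derivation:
After op 1 fill(2,8,K) [0 cells changed]:
KKKKKKKKK
KKKKKKKKK
KKKKKKKKK
KKKKKKKKK
KKKKKKKKK
KKKKKKKKK
KRRRRKKKK
After op 2 paint(3,2,W):
KKKKKKKKK
KKKKKKKKK
KKKKKKKKK
KKWKKKKKK
KKKKKKKKK
KKKKKKKKK
KRRRRKKKK
After op 3 paint(0,0,K):
KKKKKKKKK
KKKKKKKKK
KKKKKKKKK
KKWKKKKKK
KKKKKKKKK
KKKKKKKKK
KRRRRKKKK
After op 4 paint(4,8,R):
KKKKKKKKK
KKKKKKKKK
KKKKKKKKK
KKWKKKKKK
KKKKKKKKR
KKKKKKKKK
KRRRRKKKK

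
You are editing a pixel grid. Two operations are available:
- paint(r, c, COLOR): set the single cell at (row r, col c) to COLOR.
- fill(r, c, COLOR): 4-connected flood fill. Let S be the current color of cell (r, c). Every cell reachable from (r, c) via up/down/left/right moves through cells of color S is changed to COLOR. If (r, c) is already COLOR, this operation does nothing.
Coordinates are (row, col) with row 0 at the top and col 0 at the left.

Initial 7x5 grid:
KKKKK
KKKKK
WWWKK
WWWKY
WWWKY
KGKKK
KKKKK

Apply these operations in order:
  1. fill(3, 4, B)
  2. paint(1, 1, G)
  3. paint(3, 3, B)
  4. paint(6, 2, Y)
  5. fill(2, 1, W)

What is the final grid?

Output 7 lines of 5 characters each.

Answer: KKKKK
KGKKK
WWWKK
WWWBB
WWWKB
KGKKK
KKYKK

Derivation:
After op 1 fill(3,4,B) [2 cells changed]:
KKKKK
KKKKK
WWWKK
WWWKB
WWWKB
KGKKK
KKKKK
After op 2 paint(1,1,G):
KKKKK
KGKKK
WWWKK
WWWKB
WWWKB
KGKKK
KKKKK
After op 3 paint(3,3,B):
KKKKK
KGKKK
WWWKK
WWWBB
WWWKB
KGKKK
KKKKK
After op 4 paint(6,2,Y):
KKKKK
KGKKK
WWWKK
WWWBB
WWWKB
KGKKK
KKYKK
After op 5 fill(2,1,W) [0 cells changed]:
KKKKK
KGKKK
WWWKK
WWWBB
WWWKB
KGKKK
KKYKK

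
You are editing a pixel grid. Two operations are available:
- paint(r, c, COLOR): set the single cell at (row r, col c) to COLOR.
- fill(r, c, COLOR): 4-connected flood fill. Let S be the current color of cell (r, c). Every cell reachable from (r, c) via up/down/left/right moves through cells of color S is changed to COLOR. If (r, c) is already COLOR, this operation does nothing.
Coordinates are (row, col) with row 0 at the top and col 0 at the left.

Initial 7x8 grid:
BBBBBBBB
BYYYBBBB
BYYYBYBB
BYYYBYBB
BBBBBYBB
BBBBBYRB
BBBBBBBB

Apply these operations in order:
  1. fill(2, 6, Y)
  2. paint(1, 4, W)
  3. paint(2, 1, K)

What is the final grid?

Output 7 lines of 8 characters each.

Answer: YYYYYYYY
YYYYWYYY
YKYYYYYY
YYYYYYYY
YYYYYYYY
YYYYYYRY
YYYYYYYY

Derivation:
After op 1 fill(2,6,Y) [42 cells changed]:
YYYYYYYY
YYYYYYYY
YYYYYYYY
YYYYYYYY
YYYYYYYY
YYYYYYRY
YYYYYYYY
After op 2 paint(1,4,W):
YYYYYYYY
YYYYWYYY
YYYYYYYY
YYYYYYYY
YYYYYYYY
YYYYYYRY
YYYYYYYY
After op 3 paint(2,1,K):
YYYYYYYY
YYYYWYYY
YKYYYYYY
YYYYYYYY
YYYYYYYY
YYYYYYRY
YYYYYYYY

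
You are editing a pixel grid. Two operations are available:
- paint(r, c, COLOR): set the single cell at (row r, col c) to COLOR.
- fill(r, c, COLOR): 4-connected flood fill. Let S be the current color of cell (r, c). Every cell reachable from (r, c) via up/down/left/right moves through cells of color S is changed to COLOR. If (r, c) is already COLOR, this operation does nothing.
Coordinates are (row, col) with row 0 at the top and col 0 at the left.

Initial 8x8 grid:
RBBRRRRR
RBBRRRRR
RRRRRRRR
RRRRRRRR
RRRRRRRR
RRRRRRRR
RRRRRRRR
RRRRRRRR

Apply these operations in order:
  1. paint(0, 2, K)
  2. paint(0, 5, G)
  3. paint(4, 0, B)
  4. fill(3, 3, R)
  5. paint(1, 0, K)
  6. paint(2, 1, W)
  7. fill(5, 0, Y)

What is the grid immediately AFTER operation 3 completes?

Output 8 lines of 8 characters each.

Answer: RBKRRGRR
RBBRRRRR
RRRRRRRR
RRRRRRRR
BRRRRRRR
RRRRRRRR
RRRRRRRR
RRRRRRRR

Derivation:
After op 1 paint(0,2,K):
RBKRRRRR
RBBRRRRR
RRRRRRRR
RRRRRRRR
RRRRRRRR
RRRRRRRR
RRRRRRRR
RRRRRRRR
After op 2 paint(0,5,G):
RBKRRGRR
RBBRRRRR
RRRRRRRR
RRRRRRRR
RRRRRRRR
RRRRRRRR
RRRRRRRR
RRRRRRRR
After op 3 paint(4,0,B):
RBKRRGRR
RBBRRRRR
RRRRRRRR
RRRRRRRR
BRRRRRRR
RRRRRRRR
RRRRRRRR
RRRRRRRR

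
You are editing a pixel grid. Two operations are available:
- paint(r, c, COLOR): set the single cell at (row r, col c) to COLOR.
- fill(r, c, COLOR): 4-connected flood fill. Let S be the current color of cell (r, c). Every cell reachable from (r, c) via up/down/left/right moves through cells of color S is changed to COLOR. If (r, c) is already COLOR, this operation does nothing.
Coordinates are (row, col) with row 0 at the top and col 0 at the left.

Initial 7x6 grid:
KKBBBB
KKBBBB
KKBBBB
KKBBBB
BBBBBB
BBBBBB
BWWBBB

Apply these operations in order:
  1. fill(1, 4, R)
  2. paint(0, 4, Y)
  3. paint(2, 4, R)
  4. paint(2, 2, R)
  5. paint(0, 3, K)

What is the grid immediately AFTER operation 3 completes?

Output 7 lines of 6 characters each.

Answer: KKRRYR
KKRRRR
KKRRRR
KKRRRR
RRRRRR
RRRRRR
RWWRRR

Derivation:
After op 1 fill(1,4,R) [32 cells changed]:
KKRRRR
KKRRRR
KKRRRR
KKRRRR
RRRRRR
RRRRRR
RWWRRR
After op 2 paint(0,4,Y):
KKRRYR
KKRRRR
KKRRRR
KKRRRR
RRRRRR
RRRRRR
RWWRRR
After op 3 paint(2,4,R):
KKRRYR
KKRRRR
KKRRRR
KKRRRR
RRRRRR
RRRRRR
RWWRRR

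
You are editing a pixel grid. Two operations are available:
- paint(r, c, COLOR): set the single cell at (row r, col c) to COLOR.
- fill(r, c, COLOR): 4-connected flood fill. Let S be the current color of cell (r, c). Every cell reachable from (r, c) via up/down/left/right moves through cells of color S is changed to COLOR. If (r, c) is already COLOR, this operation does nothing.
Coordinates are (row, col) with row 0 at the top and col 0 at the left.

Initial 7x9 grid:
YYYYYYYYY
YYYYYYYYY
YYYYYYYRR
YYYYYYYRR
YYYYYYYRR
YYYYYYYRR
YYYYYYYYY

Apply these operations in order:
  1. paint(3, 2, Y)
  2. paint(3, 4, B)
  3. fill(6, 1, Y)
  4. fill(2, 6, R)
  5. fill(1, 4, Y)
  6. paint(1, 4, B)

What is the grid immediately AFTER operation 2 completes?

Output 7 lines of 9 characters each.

Answer: YYYYYYYYY
YYYYYYYYY
YYYYYYYRR
YYYYBYYRR
YYYYYYYRR
YYYYYYYRR
YYYYYYYYY

Derivation:
After op 1 paint(3,2,Y):
YYYYYYYYY
YYYYYYYYY
YYYYYYYRR
YYYYYYYRR
YYYYYYYRR
YYYYYYYRR
YYYYYYYYY
After op 2 paint(3,4,B):
YYYYYYYYY
YYYYYYYYY
YYYYYYYRR
YYYYBYYRR
YYYYYYYRR
YYYYYYYRR
YYYYYYYYY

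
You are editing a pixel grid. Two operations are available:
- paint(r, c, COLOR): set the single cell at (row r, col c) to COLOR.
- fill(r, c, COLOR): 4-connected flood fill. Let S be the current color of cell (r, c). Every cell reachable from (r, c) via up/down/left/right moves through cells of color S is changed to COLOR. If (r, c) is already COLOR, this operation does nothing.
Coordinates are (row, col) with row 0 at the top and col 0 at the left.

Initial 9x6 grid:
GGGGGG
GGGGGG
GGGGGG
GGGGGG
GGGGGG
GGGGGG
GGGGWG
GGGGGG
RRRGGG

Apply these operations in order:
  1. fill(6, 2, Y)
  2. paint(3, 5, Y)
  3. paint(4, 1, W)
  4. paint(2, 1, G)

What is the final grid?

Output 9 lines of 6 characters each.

Answer: YYYYYY
YYYYYY
YGYYYY
YYYYYY
YWYYYY
YYYYYY
YYYYWY
YYYYYY
RRRYYY

Derivation:
After op 1 fill(6,2,Y) [50 cells changed]:
YYYYYY
YYYYYY
YYYYYY
YYYYYY
YYYYYY
YYYYYY
YYYYWY
YYYYYY
RRRYYY
After op 2 paint(3,5,Y):
YYYYYY
YYYYYY
YYYYYY
YYYYYY
YYYYYY
YYYYYY
YYYYWY
YYYYYY
RRRYYY
After op 3 paint(4,1,W):
YYYYYY
YYYYYY
YYYYYY
YYYYYY
YWYYYY
YYYYYY
YYYYWY
YYYYYY
RRRYYY
After op 4 paint(2,1,G):
YYYYYY
YYYYYY
YGYYYY
YYYYYY
YWYYYY
YYYYYY
YYYYWY
YYYYYY
RRRYYY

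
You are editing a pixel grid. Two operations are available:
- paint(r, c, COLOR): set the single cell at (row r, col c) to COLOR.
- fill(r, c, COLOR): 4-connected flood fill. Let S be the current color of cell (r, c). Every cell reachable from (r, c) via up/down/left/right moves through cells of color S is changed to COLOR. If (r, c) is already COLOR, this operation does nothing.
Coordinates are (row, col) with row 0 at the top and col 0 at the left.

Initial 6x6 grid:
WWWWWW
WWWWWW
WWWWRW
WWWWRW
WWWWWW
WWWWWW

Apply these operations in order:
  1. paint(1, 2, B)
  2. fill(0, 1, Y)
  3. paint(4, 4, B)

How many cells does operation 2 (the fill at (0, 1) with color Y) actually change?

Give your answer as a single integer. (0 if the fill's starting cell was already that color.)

Answer: 33

Derivation:
After op 1 paint(1,2,B):
WWWWWW
WWBWWW
WWWWRW
WWWWRW
WWWWWW
WWWWWW
After op 2 fill(0,1,Y) [33 cells changed]:
YYYYYY
YYBYYY
YYYYRY
YYYYRY
YYYYYY
YYYYYY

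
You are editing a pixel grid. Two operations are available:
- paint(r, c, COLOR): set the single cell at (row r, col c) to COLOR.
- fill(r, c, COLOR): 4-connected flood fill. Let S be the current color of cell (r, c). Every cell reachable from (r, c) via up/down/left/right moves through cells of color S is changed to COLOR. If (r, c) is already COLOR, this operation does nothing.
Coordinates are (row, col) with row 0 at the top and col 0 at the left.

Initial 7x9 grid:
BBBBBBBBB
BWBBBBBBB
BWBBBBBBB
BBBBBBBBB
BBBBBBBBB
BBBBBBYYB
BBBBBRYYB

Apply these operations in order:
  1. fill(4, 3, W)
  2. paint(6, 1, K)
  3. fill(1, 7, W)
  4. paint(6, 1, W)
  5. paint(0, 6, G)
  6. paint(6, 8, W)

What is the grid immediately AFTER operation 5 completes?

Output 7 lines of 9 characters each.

Answer: WWWWWWGWW
WWWWWWWWW
WWWWWWWWW
WWWWWWWWW
WWWWWWWWW
WWWWWWYYW
WWWWWRYYW

Derivation:
After op 1 fill(4,3,W) [56 cells changed]:
WWWWWWWWW
WWWWWWWWW
WWWWWWWWW
WWWWWWWWW
WWWWWWWWW
WWWWWWYYW
WWWWWRYYW
After op 2 paint(6,1,K):
WWWWWWWWW
WWWWWWWWW
WWWWWWWWW
WWWWWWWWW
WWWWWWWWW
WWWWWWYYW
WKWWWRYYW
After op 3 fill(1,7,W) [0 cells changed]:
WWWWWWWWW
WWWWWWWWW
WWWWWWWWW
WWWWWWWWW
WWWWWWWWW
WWWWWWYYW
WKWWWRYYW
After op 4 paint(6,1,W):
WWWWWWWWW
WWWWWWWWW
WWWWWWWWW
WWWWWWWWW
WWWWWWWWW
WWWWWWYYW
WWWWWRYYW
After op 5 paint(0,6,G):
WWWWWWGWW
WWWWWWWWW
WWWWWWWWW
WWWWWWWWW
WWWWWWWWW
WWWWWWYYW
WWWWWRYYW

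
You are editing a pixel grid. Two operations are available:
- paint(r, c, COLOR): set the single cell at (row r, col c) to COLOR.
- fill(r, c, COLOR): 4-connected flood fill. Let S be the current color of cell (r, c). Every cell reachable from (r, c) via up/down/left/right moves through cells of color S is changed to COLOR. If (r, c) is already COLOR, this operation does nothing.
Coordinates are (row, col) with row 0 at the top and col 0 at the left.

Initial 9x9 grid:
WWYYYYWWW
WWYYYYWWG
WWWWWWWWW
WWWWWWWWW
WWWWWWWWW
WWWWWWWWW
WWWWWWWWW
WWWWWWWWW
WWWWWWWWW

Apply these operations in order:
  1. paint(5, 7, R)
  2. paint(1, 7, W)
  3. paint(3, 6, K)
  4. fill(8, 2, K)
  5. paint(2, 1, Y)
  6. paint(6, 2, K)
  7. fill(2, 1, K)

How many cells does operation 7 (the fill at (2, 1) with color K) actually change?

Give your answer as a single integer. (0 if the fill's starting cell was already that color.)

After op 1 paint(5,7,R):
WWYYYYWWW
WWYYYYWWG
WWWWWWWWW
WWWWWWWWW
WWWWWWWWW
WWWWWWWRW
WWWWWWWWW
WWWWWWWWW
WWWWWWWWW
After op 2 paint(1,7,W):
WWYYYYWWW
WWYYYYWWG
WWWWWWWWW
WWWWWWWWW
WWWWWWWWW
WWWWWWWRW
WWWWWWWWW
WWWWWWWWW
WWWWWWWWW
After op 3 paint(3,6,K):
WWYYYYWWW
WWYYYYWWG
WWWWWWWWW
WWWWWWKWW
WWWWWWWWW
WWWWWWWRW
WWWWWWWWW
WWWWWWWWW
WWWWWWWWW
After op 4 fill(8,2,K) [70 cells changed]:
KKYYYYKKK
KKYYYYKKG
KKKKKKKKK
KKKKKKKKK
KKKKKKKKK
KKKKKKKRK
KKKKKKKKK
KKKKKKKKK
KKKKKKKKK
After op 5 paint(2,1,Y):
KKYYYYKKK
KKYYYYKKG
KYKKKKKKK
KKKKKKKKK
KKKKKKKKK
KKKKKKKRK
KKKKKKKKK
KKKKKKKKK
KKKKKKKKK
After op 6 paint(6,2,K):
KKYYYYKKK
KKYYYYKKG
KYKKKKKKK
KKKKKKKKK
KKKKKKKKK
KKKKKKKRK
KKKKKKKKK
KKKKKKKKK
KKKKKKKKK
After op 7 fill(2,1,K) [1 cells changed]:
KKYYYYKKK
KKYYYYKKG
KKKKKKKKK
KKKKKKKKK
KKKKKKKKK
KKKKKKKRK
KKKKKKKKK
KKKKKKKKK
KKKKKKKKK

Answer: 1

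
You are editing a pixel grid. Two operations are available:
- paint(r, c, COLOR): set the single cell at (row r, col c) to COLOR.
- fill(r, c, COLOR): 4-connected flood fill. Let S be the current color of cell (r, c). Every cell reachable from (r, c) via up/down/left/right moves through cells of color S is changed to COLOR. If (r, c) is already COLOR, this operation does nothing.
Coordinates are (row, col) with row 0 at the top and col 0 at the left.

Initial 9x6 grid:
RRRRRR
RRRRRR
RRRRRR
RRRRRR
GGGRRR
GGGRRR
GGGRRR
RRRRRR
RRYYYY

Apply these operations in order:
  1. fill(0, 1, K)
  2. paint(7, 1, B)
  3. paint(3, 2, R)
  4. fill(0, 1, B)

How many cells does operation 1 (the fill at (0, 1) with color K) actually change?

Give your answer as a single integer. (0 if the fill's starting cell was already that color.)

After op 1 fill(0,1,K) [41 cells changed]:
KKKKKK
KKKKKK
KKKKKK
KKKKKK
GGGKKK
GGGKKK
GGGKKK
KKKKKK
KKYYYY

Answer: 41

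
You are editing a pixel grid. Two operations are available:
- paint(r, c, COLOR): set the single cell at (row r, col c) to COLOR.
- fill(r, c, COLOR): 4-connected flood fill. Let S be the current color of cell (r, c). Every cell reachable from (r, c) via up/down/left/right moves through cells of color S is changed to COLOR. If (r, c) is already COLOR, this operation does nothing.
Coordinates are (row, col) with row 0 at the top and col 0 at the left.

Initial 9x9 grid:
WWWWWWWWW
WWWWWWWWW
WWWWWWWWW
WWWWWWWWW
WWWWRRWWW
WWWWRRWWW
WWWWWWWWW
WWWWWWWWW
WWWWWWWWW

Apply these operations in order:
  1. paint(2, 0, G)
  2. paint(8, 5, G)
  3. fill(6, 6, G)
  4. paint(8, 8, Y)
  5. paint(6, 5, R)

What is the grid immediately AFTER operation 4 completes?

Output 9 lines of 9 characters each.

After op 1 paint(2,0,G):
WWWWWWWWW
WWWWWWWWW
GWWWWWWWW
WWWWWWWWW
WWWWRRWWW
WWWWRRWWW
WWWWWWWWW
WWWWWWWWW
WWWWWWWWW
After op 2 paint(8,5,G):
WWWWWWWWW
WWWWWWWWW
GWWWWWWWW
WWWWWWWWW
WWWWRRWWW
WWWWRRWWW
WWWWWWWWW
WWWWWWWWW
WWWWWGWWW
After op 3 fill(6,6,G) [75 cells changed]:
GGGGGGGGG
GGGGGGGGG
GGGGGGGGG
GGGGGGGGG
GGGGRRGGG
GGGGRRGGG
GGGGGGGGG
GGGGGGGGG
GGGGGGGGG
After op 4 paint(8,8,Y):
GGGGGGGGG
GGGGGGGGG
GGGGGGGGG
GGGGGGGGG
GGGGRRGGG
GGGGRRGGG
GGGGGGGGG
GGGGGGGGG
GGGGGGGGY

Answer: GGGGGGGGG
GGGGGGGGG
GGGGGGGGG
GGGGGGGGG
GGGGRRGGG
GGGGRRGGG
GGGGGGGGG
GGGGGGGGG
GGGGGGGGY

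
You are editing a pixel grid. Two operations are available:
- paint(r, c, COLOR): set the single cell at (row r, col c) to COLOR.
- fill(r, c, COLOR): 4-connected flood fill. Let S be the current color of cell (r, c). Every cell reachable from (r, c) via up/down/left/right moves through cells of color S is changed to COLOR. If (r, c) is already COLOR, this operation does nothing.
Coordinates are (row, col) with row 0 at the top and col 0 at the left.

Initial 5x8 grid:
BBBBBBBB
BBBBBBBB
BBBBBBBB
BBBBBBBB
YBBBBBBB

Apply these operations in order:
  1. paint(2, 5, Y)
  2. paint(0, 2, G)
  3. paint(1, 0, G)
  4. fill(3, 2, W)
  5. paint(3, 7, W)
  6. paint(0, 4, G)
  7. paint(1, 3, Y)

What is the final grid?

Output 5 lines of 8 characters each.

Answer: WWGWGWWW
GWWYWWWW
WWWWWYWW
WWWWWWWW
YWWWWWWW

Derivation:
After op 1 paint(2,5,Y):
BBBBBBBB
BBBBBBBB
BBBBBYBB
BBBBBBBB
YBBBBBBB
After op 2 paint(0,2,G):
BBGBBBBB
BBBBBBBB
BBBBBYBB
BBBBBBBB
YBBBBBBB
After op 3 paint(1,0,G):
BBGBBBBB
GBBBBBBB
BBBBBYBB
BBBBBBBB
YBBBBBBB
After op 4 fill(3,2,W) [36 cells changed]:
WWGWWWWW
GWWWWWWW
WWWWWYWW
WWWWWWWW
YWWWWWWW
After op 5 paint(3,7,W):
WWGWWWWW
GWWWWWWW
WWWWWYWW
WWWWWWWW
YWWWWWWW
After op 6 paint(0,4,G):
WWGWGWWW
GWWWWWWW
WWWWWYWW
WWWWWWWW
YWWWWWWW
After op 7 paint(1,3,Y):
WWGWGWWW
GWWYWWWW
WWWWWYWW
WWWWWWWW
YWWWWWWW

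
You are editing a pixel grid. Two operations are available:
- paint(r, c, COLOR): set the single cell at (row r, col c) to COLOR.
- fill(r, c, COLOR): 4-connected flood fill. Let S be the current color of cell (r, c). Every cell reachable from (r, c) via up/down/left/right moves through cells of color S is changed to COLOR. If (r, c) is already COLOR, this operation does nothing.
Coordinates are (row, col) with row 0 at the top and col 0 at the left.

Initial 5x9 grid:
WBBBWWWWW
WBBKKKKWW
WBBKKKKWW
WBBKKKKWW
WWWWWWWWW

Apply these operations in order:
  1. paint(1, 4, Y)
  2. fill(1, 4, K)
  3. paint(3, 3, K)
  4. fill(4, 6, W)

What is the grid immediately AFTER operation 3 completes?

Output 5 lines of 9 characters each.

After op 1 paint(1,4,Y):
WBBBWWWWW
WBBKYKKWW
WBBKKKKWW
WBBKKKKWW
WWWWWWWWW
After op 2 fill(1,4,K) [1 cells changed]:
WBBBWWWWW
WBBKKKKWW
WBBKKKKWW
WBBKKKKWW
WWWWWWWWW
After op 3 paint(3,3,K):
WBBBWWWWW
WBBKKKKWW
WBBKKKKWW
WBBKKKKWW
WWWWWWWWW

Answer: WBBBWWWWW
WBBKKKKWW
WBBKKKKWW
WBBKKKKWW
WWWWWWWWW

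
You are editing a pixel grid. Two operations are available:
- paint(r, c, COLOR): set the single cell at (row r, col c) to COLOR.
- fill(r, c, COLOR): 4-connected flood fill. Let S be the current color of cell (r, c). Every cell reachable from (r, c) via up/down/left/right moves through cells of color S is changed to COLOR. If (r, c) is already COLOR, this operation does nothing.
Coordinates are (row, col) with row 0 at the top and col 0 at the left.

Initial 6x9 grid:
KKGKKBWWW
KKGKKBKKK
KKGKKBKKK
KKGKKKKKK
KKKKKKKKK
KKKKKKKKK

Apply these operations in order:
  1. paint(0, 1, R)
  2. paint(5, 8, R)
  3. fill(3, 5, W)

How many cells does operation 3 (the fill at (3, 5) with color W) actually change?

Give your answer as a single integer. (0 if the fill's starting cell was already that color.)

After op 1 paint(0,1,R):
KRGKKBWWW
KKGKKBKKK
KKGKKBKKK
KKGKKKKKK
KKKKKKKKK
KKKKKKKKK
After op 2 paint(5,8,R):
KRGKKBWWW
KKGKKBKKK
KKGKKBKKK
KKGKKKKKK
KKKKKKKKK
KKKKKKKKR
After op 3 fill(3,5,W) [42 cells changed]:
WRGWWBWWW
WWGWWBWWW
WWGWWBWWW
WWGWWWWWW
WWWWWWWWW
WWWWWWWWR

Answer: 42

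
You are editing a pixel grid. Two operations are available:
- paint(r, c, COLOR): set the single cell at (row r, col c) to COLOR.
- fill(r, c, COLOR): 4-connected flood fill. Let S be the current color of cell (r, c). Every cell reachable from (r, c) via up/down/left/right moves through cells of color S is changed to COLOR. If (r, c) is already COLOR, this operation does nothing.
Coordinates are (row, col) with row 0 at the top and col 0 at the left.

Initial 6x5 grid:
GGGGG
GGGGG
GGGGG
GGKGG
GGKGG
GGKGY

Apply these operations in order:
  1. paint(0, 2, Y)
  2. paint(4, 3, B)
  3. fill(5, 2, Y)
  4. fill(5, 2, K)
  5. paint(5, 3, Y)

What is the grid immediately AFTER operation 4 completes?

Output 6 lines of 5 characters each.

After op 1 paint(0,2,Y):
GGYGG
GGGGG
GGGGG
GGKGG
GGKGG
GGKGY
After op 2 paint(4,3,B):
GGYGG
GGGGG
GGGGG
GGKGG
GGKBG
GGKGY
After op 3 fill(5,2,Y) [3 cells changed]:
GGYGG
GGGGG
GGGGG
GGYGG
GGYBG
GGYGY
After op 4 fill(5,2,K) [3 cells changed]:
GGYGG
GGGGG
GGGGG
GGKGG
GGKBG
GGKGY

Answer: GGYGG
GGGGG
GGGGG
GGKGG
GGKBG
GGKGY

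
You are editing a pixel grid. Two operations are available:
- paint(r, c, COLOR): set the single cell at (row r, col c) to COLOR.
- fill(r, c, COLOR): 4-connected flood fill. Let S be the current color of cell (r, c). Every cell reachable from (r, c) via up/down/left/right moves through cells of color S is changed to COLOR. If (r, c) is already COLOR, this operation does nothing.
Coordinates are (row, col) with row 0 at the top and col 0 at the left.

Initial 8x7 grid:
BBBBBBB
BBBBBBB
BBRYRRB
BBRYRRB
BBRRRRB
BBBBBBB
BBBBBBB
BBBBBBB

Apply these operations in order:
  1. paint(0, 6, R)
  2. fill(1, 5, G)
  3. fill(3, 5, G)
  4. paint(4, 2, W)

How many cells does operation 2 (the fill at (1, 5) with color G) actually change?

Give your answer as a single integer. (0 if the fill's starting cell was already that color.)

Answer: 43

Derivation:
After op 1 paint(0,6,R):
BBBBBBR
BBBBBBB
BBRYRRB
BBRYRRB
BBRRRRB
BBBBBBB
BBBBBBB
BBBBBBB
After op 2 fill(1,5,G) [43 cells changed]:
GGGGGGR
GGGGGGG
GGRYRRG
GGRYRRG
GGRRRRG
GGGGGGG
GGGGGGG
GGGGGGG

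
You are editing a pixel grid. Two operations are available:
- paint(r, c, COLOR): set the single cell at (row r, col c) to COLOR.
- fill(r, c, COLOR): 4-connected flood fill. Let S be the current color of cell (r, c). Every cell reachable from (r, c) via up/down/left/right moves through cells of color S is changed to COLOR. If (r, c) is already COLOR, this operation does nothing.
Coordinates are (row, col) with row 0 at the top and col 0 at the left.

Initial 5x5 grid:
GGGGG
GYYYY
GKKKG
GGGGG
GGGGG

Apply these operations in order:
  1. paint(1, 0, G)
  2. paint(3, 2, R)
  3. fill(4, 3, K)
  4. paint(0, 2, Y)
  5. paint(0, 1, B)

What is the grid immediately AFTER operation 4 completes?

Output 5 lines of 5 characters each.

After op 1 paint(1,0,G):
GGGGG
GYYYY
GKKKG
GGGGG
GGGGG
After op 2 paint(3,2,R):
GGGGG
GYYYY
GKKKG
GGRGG
GGGGG
After op 3 fill(4,3,K) [17 cells changed]:
KKKKK
KYYYY
KKKKK
KKRKK
KKKKK
After op 4 paint(0,2,Y):
KKYKK
KYYYY
KKKKK
KKRKK
KKKKK

Answer: KKYKK
KYYYY
KKKKK
KKRKK
KKKKK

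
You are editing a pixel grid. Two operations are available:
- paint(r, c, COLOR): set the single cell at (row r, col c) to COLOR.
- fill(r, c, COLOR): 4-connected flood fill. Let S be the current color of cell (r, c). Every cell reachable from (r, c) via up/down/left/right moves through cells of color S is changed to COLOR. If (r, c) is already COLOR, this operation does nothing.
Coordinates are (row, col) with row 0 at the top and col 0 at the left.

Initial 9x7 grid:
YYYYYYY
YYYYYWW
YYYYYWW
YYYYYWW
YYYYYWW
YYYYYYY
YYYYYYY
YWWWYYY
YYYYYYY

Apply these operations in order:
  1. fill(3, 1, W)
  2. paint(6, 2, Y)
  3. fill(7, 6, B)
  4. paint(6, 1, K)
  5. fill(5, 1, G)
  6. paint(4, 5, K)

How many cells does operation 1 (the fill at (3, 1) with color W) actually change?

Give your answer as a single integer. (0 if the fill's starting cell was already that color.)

Answer: 52

Derivation:
After op 1 fill(3,1,W) [52 cells changed]:
WWWWWWW
WWWWWWW
WWWWWWW
WWWWWWW
WWWWWWW
WWWWWWW
WWWWWWW
WWWWWWW
WWWWWWW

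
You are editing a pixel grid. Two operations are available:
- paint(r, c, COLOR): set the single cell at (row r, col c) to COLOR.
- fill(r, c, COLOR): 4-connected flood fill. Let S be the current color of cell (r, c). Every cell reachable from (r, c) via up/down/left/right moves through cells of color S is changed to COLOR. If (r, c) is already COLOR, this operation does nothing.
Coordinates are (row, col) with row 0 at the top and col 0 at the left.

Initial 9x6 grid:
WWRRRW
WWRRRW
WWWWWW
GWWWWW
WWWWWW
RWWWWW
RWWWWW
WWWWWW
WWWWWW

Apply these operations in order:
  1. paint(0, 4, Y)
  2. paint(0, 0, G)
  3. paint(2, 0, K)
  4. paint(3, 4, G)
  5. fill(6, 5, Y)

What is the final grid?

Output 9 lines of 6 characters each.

After op 1 paint(0,4,Y):
WWRRYW
WWRRRW
WWWWWW
GWWWWW
WWWWWW
RWWWWW
RWWWWW
WWWWWW
WWWWWW
After op 2 paint(0,0,G):
GWRRYW
WWRRRW
WWWWWW
GWWWWW
WWWWWW
RWWWWW
RWWWWW
WWWWWW
WWWWWW
After op 3 paint(2,0,K):
GWRRYW
WWRRRW
KWWWWW
GWWWWW
WWWWWW
RWWWWW
RWWWWW
WWWWWW
WWWWWW
After op 4 paint(3,4,G):
GWRRYW
WWRRRW
KWWWWW
GWWWGW
WWWWWW
RWWWWW
RWWWWW
WWWWWW
WWWWWW
After op 5 fill(6,5,Y) [42 cells changed]:
GYRRYY
YYRRRY
KYYYYY
GYYYGY
YYYYYY
RYYYYY
RYYYYY
YYYYYY
YYYYYY

Answer: GYRRYY
YYRRRY
KYYYYY
GYYYGY
YYYYYY
RYYYYY
RYYYYY
YYYYYY
YYYYYY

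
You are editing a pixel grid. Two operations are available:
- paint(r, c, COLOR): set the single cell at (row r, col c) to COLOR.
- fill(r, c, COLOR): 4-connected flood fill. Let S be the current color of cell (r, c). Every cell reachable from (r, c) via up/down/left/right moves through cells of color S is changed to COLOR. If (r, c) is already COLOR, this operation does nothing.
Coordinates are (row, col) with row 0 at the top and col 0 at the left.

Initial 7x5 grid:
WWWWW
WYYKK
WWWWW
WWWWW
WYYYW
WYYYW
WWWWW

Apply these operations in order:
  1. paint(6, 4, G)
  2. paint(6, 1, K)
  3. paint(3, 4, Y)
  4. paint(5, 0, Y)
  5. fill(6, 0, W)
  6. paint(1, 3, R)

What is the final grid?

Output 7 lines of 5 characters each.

After op 1 paint(6,4,G):
WWWWW
WYYKK
WWWWW
WWWWW
WYYYW
WYYYW
WWWWG
After op 2 paint(6,1,K):
WWWWW
WYYKK
WWWWW
WWWWW
WYYYW
WYYYW
WKWWG
After op 3 paint(3,4,Y):
WWWWW
WYYKK
WWWWW
WWWWY
WYYYW
WYYYW
WKWWG
After op 4 paint(5,0,Y):
WWWWW
WYYKK
WWWWW
WWWWY
WYYYW
YYYYW
WKWWG
After op 5 fill(6,0,W) [0 cells changed]:
WWWWW
WYYKK
WWWWW
WWWWY
WYYYW
YYYYW
WKWWG
After op 6 paint(1,3,R):
WWWWW
WYYRK
WWWWW
WWWWY
WYYYW
YYYYW
WKWWG

Answer: WWWWW
WYYRK
WWWWW
WWWWY
WYYYW
YYYYW
WKWWG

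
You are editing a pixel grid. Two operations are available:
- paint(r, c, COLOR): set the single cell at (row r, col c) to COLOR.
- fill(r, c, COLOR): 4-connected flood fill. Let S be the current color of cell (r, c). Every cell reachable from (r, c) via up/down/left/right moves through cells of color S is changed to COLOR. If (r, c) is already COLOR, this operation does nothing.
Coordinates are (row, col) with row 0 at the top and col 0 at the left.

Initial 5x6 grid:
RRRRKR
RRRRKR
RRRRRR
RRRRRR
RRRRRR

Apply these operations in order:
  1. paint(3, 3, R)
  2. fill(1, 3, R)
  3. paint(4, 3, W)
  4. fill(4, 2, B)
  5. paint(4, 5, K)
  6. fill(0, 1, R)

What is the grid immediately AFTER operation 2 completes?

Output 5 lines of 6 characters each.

After op 1 paint(3,3,R):
RRRRKR
RRRRKR
RRRRRR
RRRRRR
RRRRRR
After op 2 fill(1,3,R) [0 cells changed]:
RRRRKR
RRRRKR
RRRRRR
RRRRRR
RRRRRR

Answer: RRRRKR
RRRRKR
RRRRRR
RRRRRR
RRRRRR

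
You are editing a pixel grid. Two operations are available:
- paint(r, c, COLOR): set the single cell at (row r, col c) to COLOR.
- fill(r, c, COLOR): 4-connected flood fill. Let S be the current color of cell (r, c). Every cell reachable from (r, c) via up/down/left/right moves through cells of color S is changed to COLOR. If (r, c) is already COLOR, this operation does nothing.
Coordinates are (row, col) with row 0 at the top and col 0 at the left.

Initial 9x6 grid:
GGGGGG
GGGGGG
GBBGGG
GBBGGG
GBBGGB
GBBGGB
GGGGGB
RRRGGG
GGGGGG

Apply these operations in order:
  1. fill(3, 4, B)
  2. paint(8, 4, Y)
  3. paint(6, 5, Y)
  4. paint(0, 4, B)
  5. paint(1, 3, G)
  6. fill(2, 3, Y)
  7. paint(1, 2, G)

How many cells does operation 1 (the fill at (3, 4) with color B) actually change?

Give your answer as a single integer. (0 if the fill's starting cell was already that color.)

Answer: 40

Derivation:
After op 1 fill(3,4,B) [40 cells changed]:
BBBBBB
BBBBBB
BBBBBB
BBBBBB
BBBBBB
BBBBBB
BBBBBB
RRRBBB
BBBBBB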